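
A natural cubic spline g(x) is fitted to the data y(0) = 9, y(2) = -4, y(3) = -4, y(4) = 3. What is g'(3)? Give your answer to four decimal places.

Let σ_i = g''(x_i). Step sizes h_i = 2, 1, 1; slopes of the chords Δ_i = (y_(i+1) - y_i)/h_i = -13/2, 0, 7.
  2·σ_0 + 6·σ_1 + 1·σ_2 = 6(Δ_1 - Δ_0) = 39
  1·σ_1 + 4·σ_2 + 1·σ_3 = 6(Δ_2 - Δ_1) = 42
Natural end conditions: σ_0 = σ_3 = 0.
Hence σ_0 = 0, σ_1 = 114/23, σ_2 = 213/23, σ_3 = 0.
On [3, 4], g'(x) = b_2 + 2c_2·(x - 3) + 3d_2·(x - 3)² with b_2 = Δ_2 - h_2(2σ_2 + σ_3)/6 = 90/23, c_2 = σ_2/2 = 213/46, d_2 = (σ_3 - σ_2)/(6h_2) = -71/46. So g'(3) = 90/23.

3.9130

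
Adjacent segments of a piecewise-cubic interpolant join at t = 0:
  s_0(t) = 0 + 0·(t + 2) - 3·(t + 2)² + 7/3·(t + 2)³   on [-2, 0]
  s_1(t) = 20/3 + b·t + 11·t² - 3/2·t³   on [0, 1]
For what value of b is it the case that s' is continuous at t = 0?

s_0'(t) = 0 - 6·(t + 2) + 7·(t + 2)², so s_0'(0) = 16. On the right, s_1'(0) = b, so b = 16.

16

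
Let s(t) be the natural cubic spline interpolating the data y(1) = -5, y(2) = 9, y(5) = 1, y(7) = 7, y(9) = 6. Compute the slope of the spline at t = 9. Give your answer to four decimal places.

Write M_i for s''(x_i). With h_i = 1, 3, 2, 2 and divided differences Δ_i = 14, -8/3, 3, -1/2, the continuity of s' gives the tridiagonal system
  1·M_0 + 8·M_1 + 3·M_2 = 6(Δ_1 - Δ_0) = -100
  3·M_1 + 10·M_2 + 2·M_3 = 6(Δ_2 - Δ_1) = 34
  2·M_2 + 8·M_3 + 2·M_4 = 6(Δ_3 - Δ_2) = -21
Natural end conditions: M_0 = M_4 = 0.
Forward elimination and back-substitution give M_0 = 0, M_1 = -4271/268, M_2 = 614/67, M_3 = -2635/536, M_4 = 0.
On [7, 9], s'(t) = b_3 + 2c_3·(t - 7) + 3d_3·(t - 7)² with b_3 = Δ_3 - h_3(2M_3 + M_4)/6 = 2233/804, c_3 = M_3/2 = -2635/1072, d_3 = (M_4 - M_3)/(6h_3) = 2635/6432. So s'(9) = -3439/1608.

-2.1387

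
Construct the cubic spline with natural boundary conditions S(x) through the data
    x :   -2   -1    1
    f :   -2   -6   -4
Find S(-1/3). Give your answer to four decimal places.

-6.5679

With M_i denoting the second derivative at x_i, h_i = 1, 2, and Δ_i = (y_(i+1) − y_i)/h_i = -4, 1:
  1·M_0 + 6·M_1 + 2·M_2 = 6(Δ_1 - Δ_0) = 30
Natural end conditions: M_0 = M_2 = 0.
Solving the tridiagonal system: M_0 = 0, M_1 = 5, M_2 = 0.
On [-1, 1], S(x) = -6 - 7/3·(x + 1) + 5/2·(x + 1)² - 5/12·(x + 1)³.
With (x + 1) = 2/3: S(-1/3) = -532/81.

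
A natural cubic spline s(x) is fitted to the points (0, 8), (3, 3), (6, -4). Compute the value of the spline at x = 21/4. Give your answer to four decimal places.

Put M_i = s'' at the i-th knot. Here h = (3, 3) and Δ = (-5/3, -7/3), so the interior equations h_(i-1)·M_(i-1) + 2(h_(i-1)+h_i)·M_i + h_i·M_(i+1) = 6(Δ_i − Δ_(i-1)) read
  3·M_0 + 12·M_1 + 3·M_2 = 6(Δ_1 - Δ_0) = -4
Natural end conditions: M_0 = M_2 = 0.
Solving the tridiagonal system: M_0 = 0, M_1 = -1/3, M_2 = 0.
On [3, 6], s(x) = 3 - 2·(x - 3) - 1/6·(x - 3)² + 1/54·(x - 3)³.
With (x - 3) = 9/4: s(21/4) = -273/128.

-2.1328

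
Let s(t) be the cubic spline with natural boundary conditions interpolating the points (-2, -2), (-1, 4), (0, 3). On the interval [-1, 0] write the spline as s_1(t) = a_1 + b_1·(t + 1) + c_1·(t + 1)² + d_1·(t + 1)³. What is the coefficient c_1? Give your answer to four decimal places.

Let M_i = s''(x_i). Step sizes h_i = 1, 1; slopes of the chords Δ_i = (y_(i+1) - y_i)/h_i = 6, -1.
  1·M_0 + 4·M_1 + 1·M_2 = 6(Δ_1 - Δ_0) = -42
Natural end conditions: M_0 = M_2 = 0.
Solving: M_0 = 0, M_1 = -21/2, M_2 = 0.
On [-1, 0], with s_1(t) = a_1 + b_1·(t + 1) + c_1·(t + 1)² + d_1·(t + 1)³: c_1 = M_1/2 = -21/4, d_1 = (M_2 - M_1)/(6h_1) = 7/4, b_1 = Δ_1 - h_1(2M_1 + M_2)/6 = 5/2.

-5.2500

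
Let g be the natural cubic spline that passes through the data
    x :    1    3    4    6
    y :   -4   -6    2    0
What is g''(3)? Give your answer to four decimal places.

With M_i denoting the second derivative at x_i, h_i = 2, 1, 2, and Δ_i = (y_(i+1) − y_i)/h_i = -1, 8, -1:
  2·M_0 + 6·M_1 + 1·M_2 = 6(Δ_1 - Δ_0) = 54
  1·M_1 + 6·M_2 + 2·M_3 = 6(Δ_2 - Δ_1) = -54
Natural end conditions: M_0 = M_3 = 0.
Solving: M_0 = 0, M_1 = 54/5, M_2 = -54/5, M_3 = 0.

10.8000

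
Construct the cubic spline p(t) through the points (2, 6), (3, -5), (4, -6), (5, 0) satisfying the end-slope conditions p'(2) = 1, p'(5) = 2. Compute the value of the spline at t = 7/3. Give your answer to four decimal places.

Write M_i for p''(x_i). With h_i = 1, 1, 1 and divided differences Δ_i = -11, -1, 6, the continuity of p' gives the tridiagonal system
  1·M_0 + 4·M_1 + 1·M_2 = 6(Δ_1 - Δ_0) = 60
  1·M_1 + 4·M_2 + 1·M_3 = 6(Δ_2 - Δ_1) = 42
Clamped end conditions give two more equations: 2h_0·M_0 + h_0·M_1 = 6(Δ_0 - p'(2)) = -72 and h_2·M_2 + 2h_2·M_3 = 6(p'(5) - Δ_2) = -24.
Forward elimination and back-substitution give M_0 = -728/15, M_1 = 376/15, M_2 = 124/15, M_3 = -242/15.
On [2, 3], p(t) = 6 + 1·(t - 2) - 364/15·(t - 2)² + 184/15·(t - 2)³.
With (t - 2) = 1/3: p(7/3) = 1657/405.

4.0914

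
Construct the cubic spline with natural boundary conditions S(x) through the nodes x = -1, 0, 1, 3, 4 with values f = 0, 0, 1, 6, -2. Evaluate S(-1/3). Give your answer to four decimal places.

Write σ_i for S''(x_i). With h_i = 1, 1, 2, 1 and divided differences Δ_i = 0, 1, 5/2, -8, the continuity of S' gives the tridiagonal system
  1·σ_0 + 4·σ_1 + 1·σ_2 = 6(Δ_1 - Δ_0) = 6
  1·σ_1 + 6·σ_2 + 2·σ_3 = 6(Δ_2 - Δ_1) = 9
  2·σ_2 + 6·σ_3 + 1·σ_4 = 6(Δ_3 - Δ_2) = -63
Natural end conditions: σ_0 = σ_4 = 0.
Forward elimination and back-substitution give σ_0 = 0, σ_1 = 6/61, σ_2 = 342/61, σ_3 = -1509/122, σ_4 = 0.
On [-1, 0], S(x) = 0 - 1/61·(x + 1) + 0·(x + 1)² + 1/61·(x + 1)³.
With (x + 1) = 2/3: S(-1/3) = -10/1647.

-0.0061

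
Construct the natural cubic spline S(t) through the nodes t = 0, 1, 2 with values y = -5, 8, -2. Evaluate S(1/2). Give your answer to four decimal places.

Put m_i = S'' at the i-th knot. Here h = (1, 1) and Δ = (13, -10), so the interior equations h_(i-1)·m_(i-1) + 2(h_(i-1)+h_i)·m_i + h_i·m_(i+1) = 6(Δ_i − Δ_(i-1)) read
  1·m_0 + 4·m_1 + 1·m_2 = 6(Δ_1 - Δ_0) = -138
Natural end conditions: m_0 = m_2 = 0.
Solving: m_0 = 0, m_1 = -69/2, m_2 = 0.
On [0, 1], S(t) = -5 + 75/4·t + 0·t² - 23/4·t³.
With t = 1/2: S(1/2) = 117/32.

3.6563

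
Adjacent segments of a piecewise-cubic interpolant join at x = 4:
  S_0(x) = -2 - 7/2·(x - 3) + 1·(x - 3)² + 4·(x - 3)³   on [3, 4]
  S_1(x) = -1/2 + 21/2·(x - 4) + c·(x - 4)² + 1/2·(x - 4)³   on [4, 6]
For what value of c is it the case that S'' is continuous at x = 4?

13

S_0''(x) = 2 + 24·(x - 3), so S_0''(4) = 26. On the right, S_1''(4) = 2c, so c = 13.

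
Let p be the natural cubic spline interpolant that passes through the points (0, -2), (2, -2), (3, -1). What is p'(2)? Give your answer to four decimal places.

0.6667

Put M_i = p'' at the i-th knot. Here h = (2, 1) and Δ = (0, 1), so the interior equations h_(i-1)·M_(i-1) + 2(h_(i-1)+h_i)·M_i + h_i·M_(i+1) = 6(Δ_i − Δ_(i-1)) read
  2·M_0 + 6·M_1 + 1·M_2 = 6(Δ_1 - Δ_0) = 6
Natural end conditions: M_0 = M_2 = 0.
Hence M_0 = 0, M_1 = 1, M_2 = 0.
On [2, 3], p'(x) = b_1 + 2c_1·(x - 2) + 3d_1·(x - 2)² with b_1 = Δ_1 - h_1(2M_1 + M_2)/6 = 2/3, c_1 = M_1/2 = 1/2, d_1 = (M_2 - M_1)/(6h_1) = -1/6. So p'(2) = 2/3.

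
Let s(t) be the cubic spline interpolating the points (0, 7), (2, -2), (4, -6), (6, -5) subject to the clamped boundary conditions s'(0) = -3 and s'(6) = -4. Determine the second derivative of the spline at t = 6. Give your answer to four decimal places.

Let M_i = s''(x_i). Step sizes h_i = 2, 2, 2; slopes of the chords Δ_i = (y_(i+1) - y_i)/h_i = -9/2, -2, 1/2.
  2·M_0 + 8·M_1 + 2·M_2 = 6(Δ_1 - Δ_0) = 15
  2·M_1 + 8·M_2 + 2·M_3 = 6(Δ_2 - Δ_1) = 15
Clamped end conditions give two more equations: 2h_0·M_0 + h_0·M_1 = 6(Δ_0 - s'(0)) = -9 and h_2·M_2 + 2h_2·M_3 = 6(s'(6) - Δ_2) = -27.
Solving: M_0 = -47/15, M_1 = 53/30, M_2 = 107/30, M_3 = -128/15.

-8.5333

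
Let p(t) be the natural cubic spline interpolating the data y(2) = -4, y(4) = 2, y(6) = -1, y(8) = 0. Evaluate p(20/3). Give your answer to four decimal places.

Let m_i = p''(x_i). Step sizes h_i = 2, 2, 2; slopes of the chords Δ_i = (y_(i+1) - y_i)/h_i = 3, -3/2, 1/2.
  2·m_0 + 8·m_1 + 2·m_2 = 6(Δ_1 - Δ_0) = -27
  2·m_1 + 8·m_2 + 2·m_3 = 6(Δ_2 - Δ_1) = 12
Natural end conditions: m_0 = m_3 = 0.
Hence m_0 = 0, m_1 = -4, m_2 = 5/2, m_3 = 0.
On [6, 8], p(t) = -1 - 7/6·(t - 6) + 5/4·(t - 6)² - 5/24·(t - 6)³.
With (t - 6) = 2/3: p(20/3) = -104/81.

-1.2840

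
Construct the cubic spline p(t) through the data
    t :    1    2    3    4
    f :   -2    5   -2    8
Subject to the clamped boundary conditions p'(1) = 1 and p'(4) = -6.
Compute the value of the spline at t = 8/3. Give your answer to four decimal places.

With M_i denoting the second derivative at x_i, h_i = 1, 1, 1, and Δ_i = (y_(i+1) − y_i)/h_i = 7, -7, 10:
  1·M_0 + 4·M_1 + 1·M_2 = 6(Δ_1 - Δ_0) = -84
  1·M_1 + 4·M_2 + 1·M_3 = 6(Δ_2 - Δ_1) = 102
Clamped end conditions give two more equations: 2h_0·M_0 + h_0·M_1 = 6(Δ_0 - p'(1)) = 36 and h_2·M_2 + 2h_2·M_3 = 6(p'(4) - Δ_2) = -96.
Hence M_0 = 608/15, M_1 = -676/15, M_2 = 836/15, M_3 = -1138/15.
On [2, 3], p(t) = 5 - 19/15·(t - 2) - 338/15·(t - 2)² + 84/5·(t - 2)³.
With (t - 2) = 2/3: p(8/3) = -119/135.

-0.8815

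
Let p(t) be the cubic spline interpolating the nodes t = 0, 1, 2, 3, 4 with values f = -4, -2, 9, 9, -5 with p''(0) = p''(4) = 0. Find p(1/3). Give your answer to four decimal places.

-4.2063

Put M_i = p'' at the i-th knot. Here h = (1, 1, 1, 1) and Δ = (2, 11, 0, -14), so the interior equations h_(i-1)·M_(i-1) + 2(h_(i-1)+h_i)·M_i + h_i·M_(i+1) = 6(Δ_i − Δ_(i-1)) read
  1·M_0 + 4·M_1 + 1·M_2 = 6(Δ_1 - Δ_0) = 54
  1·M_1 + 4·M_2 + 1·M_3 = 6(Δ_2 - Δ_1) = -66
  1·M_2 + 4·M_3 + 1·M_4 = 6(Δ_3 - Δ_2) = -84
Natural end conditions: M_0 = M_4 = 0.
Solving: M_0 = 0, M_1 = 495/28, M_2 = -117/7, M_3 = -471/28, M_4 = 0.
On [0, 1], p(t) = -4 - 53/56·t + 0·t² + 165/56·t³.
With t = 1/3: p(1/3) = -265/63.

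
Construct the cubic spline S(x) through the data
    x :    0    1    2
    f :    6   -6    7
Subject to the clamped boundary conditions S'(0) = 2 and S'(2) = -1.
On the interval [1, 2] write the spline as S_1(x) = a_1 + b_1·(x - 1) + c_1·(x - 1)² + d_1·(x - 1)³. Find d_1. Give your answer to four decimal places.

With M_i denoting the second derivative at x_i, h_i = 1, 1, and Δ_i = (y_(i+1) − y_i)/h_i = -12, 13:
  1·M_0 + 4·M_1 + 1·M_2 = 6(Δ_1 - Δ_0) = 150
Clamped end conditions give two more equations: 2h_0·M_0 + h_0·M_1 = 6(Δ_0 - S'(0)) = -84 and h_1·M_1 + 2h_1·M_2 = 6(S'(2) - Δ_1) = -84.
Solving the tridiagonal system: M_0 = -81, M_1 = 78, M_2 = -81.
On [1, 2], with S_1(x) = a_1 + b_1·(x - 1) + c_1·(x - 1)² + d_1·(x - 1)³: c_1 = M_1/2 = 39, d_1 = (M_2 - M_1)/(6h_1) = -53/2, b_1 = Δ_1 - h_1(2M_1 + M_2)/6 = 1/2.

-26.5000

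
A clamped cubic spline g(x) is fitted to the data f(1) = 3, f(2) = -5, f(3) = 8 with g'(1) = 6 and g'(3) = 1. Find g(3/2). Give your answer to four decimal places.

-0.5000

Let M_i = g''(x_i). Step sizes h_i = 1, 1; slopes of the chords Δ_i = (y_(i+1) - y_i)/h_i = -8, 13.
  1·M_0 + 4·M_1 + 1·M_2 = 6(Δ_1 - Δ_0) = 126
Clamped end conditions give two more equations: 2h_0·M_0 + h_0·M_1 = 6(Δ_0 - g'(1)) = -84 and h_1·M_1 + 2h_1·M_2 = 6(g'(3) - Δ_1) = -72.
Solving the tridiagonal system: M_0 = -76, M_1 = 68, M_2 = -70.
On [1, 2], g(x) = 3 + 6·(x - 1) - 38·(x - 1)² + 24·(x - 1)³.
With (x - 1) = 1/2: g(3/2) = -1/2.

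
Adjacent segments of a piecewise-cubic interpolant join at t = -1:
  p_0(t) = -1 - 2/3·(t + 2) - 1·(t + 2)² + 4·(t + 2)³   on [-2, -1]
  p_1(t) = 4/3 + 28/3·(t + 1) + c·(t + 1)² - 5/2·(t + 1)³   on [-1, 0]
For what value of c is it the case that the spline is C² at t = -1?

p_0''(t) = -2 + 24·(t + 2), so p_0''(-1) = 22. On the right, p_1''(-1) = 2c, so c = 11.

11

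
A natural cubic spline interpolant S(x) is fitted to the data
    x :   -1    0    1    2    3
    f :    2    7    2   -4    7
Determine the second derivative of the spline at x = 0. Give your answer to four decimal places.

Write M_i for S''(x_i). With h_i = 1, 1, 1, 1 and divided differences Δ_i = 5, -5, -6, 11, the continuity of S' gives the tridiagonal system
  1·M_0 + 4·M_1 + 1·M_2 = 6(Δ_1 - Δ_0) = -60
  1·M_1 + 4·M_2 + 1·M_3 = 6(Δ_2 - Δ_1) = -6
  1·M_2 + 4·M_3 + 1·M_4 = 6(Δ_3 - Δ_2) = 102
Natural end conditions: M_0 = M_4 = 0.
Solving the tridiagonal system: M_0 = 0, M_1 = -387/28, M_2 = -33/7, M_3 = 747/28, M_4 = 0.

-13.8214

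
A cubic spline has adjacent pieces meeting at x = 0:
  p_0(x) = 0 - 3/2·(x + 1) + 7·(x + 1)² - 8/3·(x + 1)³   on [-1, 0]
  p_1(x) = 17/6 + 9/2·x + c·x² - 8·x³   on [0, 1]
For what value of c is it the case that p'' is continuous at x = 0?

-1

p_0''(x) = 14 - 16·(x + 1), so p_0''(0) = -2. On the right, p_1''(0) = 2c, so c = -1.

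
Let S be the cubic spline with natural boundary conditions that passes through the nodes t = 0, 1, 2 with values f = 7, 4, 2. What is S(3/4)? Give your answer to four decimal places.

4.6680

Put σ_i = S'' at the i-th knot. Here h = (1, 1) and Δ = (-3, -2), so the interior equations h_(i-1)·σ_(i-1) + 2(h_(i-1)+h_i)·σ_i + h_i·σ_(i+1) = 6(Δ_i − Δ_(i-1)) read
  1·σ_0 + 4·σ_1 + 1·σ_2 = 6(Δ_1 - Δ_0) = 6
Natural end conditions: σ_0 = σ_2 = 0.
Forward elimination and back-substitution give σ_0 = 0, σ_1 = 3/2, σ_2 = 0.
On [0, 1], S(t) = 7 - 13/4·t + 0·t² + 1/4·t³.
With t = 3/4: S(3/4) = 1195/256.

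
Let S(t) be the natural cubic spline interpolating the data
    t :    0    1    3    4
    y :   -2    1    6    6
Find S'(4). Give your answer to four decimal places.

-0.4375

Write σ_i for S''(x_i). With h_i = 1, 2, 1 and divided differences Δ_i = 3, 5/2, 0, the continuity of S' gives the tridiagonal system
  1·σ_0 + 6·σ_1 + 2·σ_2 = 6(Δ_1 - Δ_0) = -3
  2·σ_1 + 6·σ_2 + 1·σ_3 = 6(Δ_2 - Δ_1) = -15
Natural end conditions: σ_0 = σ_3 = 0.
Solving: σ_0 = 0, σ_1 = 3/8, σ_2 = -21/8, σ_3 = 0.
On [3, 4], S'(t) = b_2 + 2c_2·(t - 3) + 3d_2·(t - 3)² with b_2 = Δ_2 - h_2(2σ_2 + σ_3)/6 = 7/8, c_2 = σ_2/2 = -21/16, d_2 = (σ_3 - σ_2)/(6h_2) = 7/16. So S'(4) = -7/16.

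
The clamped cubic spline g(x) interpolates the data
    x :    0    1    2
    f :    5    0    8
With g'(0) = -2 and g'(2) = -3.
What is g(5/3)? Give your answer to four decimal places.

Let M_i = g''(x_i). Step sizes h_i = 1, 1; slopes of the chords Δ_i = (y_(i+1) - y_i)/h_i = -5, 8.
  1·M_0 + 4·M_1 + 1·M_2 = 6(Δ_1 - Δ_0) = 78
Clamped end conditions give two more equations: 2h_0·M_0 + h_0·M_1 = 6(Δ_0 - g'(0)) = -18 and h_1·M_1 + 2h_1·M_2 = 6(g'(2) - Δ_1) = -66.
Solving the tridiagonal system: M_0 = -29, M_1 = 40, M_2 = -53.
On [1, 2], g(x) = 0 + 7/2·(x - 1) + 20·(x - 1)² - 31/2·(x - 1)³.
With (x - 1) = 2/3: g(5/3) = 179/27.

6.6296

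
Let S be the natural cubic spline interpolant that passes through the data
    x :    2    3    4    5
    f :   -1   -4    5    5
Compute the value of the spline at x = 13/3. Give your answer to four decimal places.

With σ_i denoting the second derivative at x_i, h_i = 1, 1, 1, and Δ_i = (y_(i+1) − y_i)/h_i = -3, 9, 0:
  1·σ_0 + 4·σ_1 + 1·σ_2 = 6(Δ_1 - Δ_0) = 72
  1·σ_1 + 4·σ_2 + 1·σ_3 = 6(Δ_2 - Δ_1) = -54
Natural end conditions: σ_0 = σ_3 = 0.
Forward elimination and back-substitution give σ_0 = 0, σ_1 = 114/5, σ_2 = -96/5, σ_3 = 0.
On [4, 5], S(x) = 5 + 32/5·(x - 4) - 48/5·(x - 4)² + 16/5·(x - 4)³.
With (x - 4) = 1/3: S(13/3) = 167/27.

6.1852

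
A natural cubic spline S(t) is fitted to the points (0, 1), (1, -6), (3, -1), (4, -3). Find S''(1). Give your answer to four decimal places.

12.3750

Write M_i for S''(x_i). With h_i = 1, 2, 1 and divided differences Δ_i = -7, 5/2, -2, the continuity of S' gives the tridiagonal system
  1·M_0 + 6·M_1 + 2·M_2 = 6(Δ_1 - Δ_0) = 57
  2·M_1 + 6·M_2 + 1·M_3 = 6(Δ_2 - Δ_1) = -27
Natural end conditions: M_0 = M_3 = 0.
Forward elimination and back-substitution give M_0 = 0, M_1 = 99/8, M_2 = -69/8, M_3 = 0.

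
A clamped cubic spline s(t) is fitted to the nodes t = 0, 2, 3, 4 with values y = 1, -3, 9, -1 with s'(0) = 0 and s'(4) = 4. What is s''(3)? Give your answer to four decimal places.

Write M_i for s''(x_i). With h_i = 2, 1, 1 and divided differences Δ_i = -2, 12, -10, the continuity of s' gives the tridiagonal system
  2·M_0 + 6·M_1 + 1·M_2 = 6(Δ_1 - Δ_0) = 84
  1·M_1 + 4·M_2 + 1·M_3 = 6(Δ_2 - Δ_1) = -132
Clamped end conditions give two more equations: 2h_0·M_0 + h_0·M_1 = 6(Δ_0 - s'(0)) = -12 and h_2·M_2 + 2h_2·M_3 = 6(s'(4) - Δ_2) = 84.
Solving the tridiagonal system: M_0 = -196/11, M_1 = 326/11, M_2 = -640/11, M_3 = 782/11.

-58.1818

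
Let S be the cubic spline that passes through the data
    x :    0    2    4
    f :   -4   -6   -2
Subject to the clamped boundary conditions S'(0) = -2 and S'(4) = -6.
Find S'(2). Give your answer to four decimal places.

Write M_i for S''(x_i). With h_i = 2, 2 and divided differences Δ_i = -1, 2, the continuity of S' gives the tridiagonal system
  2·M_0 + 8·M_1 + 2·M_2 = 6(Δ_1 - Δ_0) = 18
Clamped end conditions give two more equations: 2h_0·M_0 + h_0·M_1 = 6(Δ_0 - S'(0)) = 6 and h_1·M_1 + 2h_1·M_2 = 6(S'(4) - Δ_1) = -48.
Solving: M_0 = -7/4, M_1 = 13/2, M_2 = -61/4.
On [2, 4], S'(x) = b_1 + 2c_1·(x - 2) + 3d_1·(x - 2)² with b_1 = Δ_1 - h_1(2M_1 + M_2)/6 = 11/4, c_1 = M_1/2 = 13/4, d_1 = (M_2 - M_1)/(6h_1) = -29/16. So S'(2) = 11/4.

2.7500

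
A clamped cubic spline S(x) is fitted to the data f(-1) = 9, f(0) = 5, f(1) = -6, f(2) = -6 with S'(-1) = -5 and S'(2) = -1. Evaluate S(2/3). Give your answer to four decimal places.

Write M_i for S''(x_i). With h_i = 1, 1, 1 and divided differences Δ_i = -4, -11, 0, the continuity of S' gives the tridiagonal system
  1·M_0 + 4·M_1 + 1·M_2 = 6(Δ_1 - Δ_0) = -42
  1·M_1 + 4·M_2 + 1·M_3 = 6(Δ_2 - Δ_1) = 66
Clamped end conditions give two more equations: 2h_0·M_0 + h_0·M_1 = 6(Δ_0 - S'(-1)) = 6 and h_2·M_2 + 2h_2·M_3 = 6(S'(2) - Δ_2) = -6.
Hence M_0 = 196/15, M_1 = -302/15, M_2 = 382/15, M_3 = -236/15.
On [0, 1], S(x) = 5 - 128/15·x - 151/15·x² + 38/5·x³.
With x = 2/3: S(2/3) = -131/45.

-2.9111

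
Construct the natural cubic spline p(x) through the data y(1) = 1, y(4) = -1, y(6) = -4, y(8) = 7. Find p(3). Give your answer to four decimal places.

With M_i denoting the second derivative at x_i, h_i = 3, 2, 2, and Δ_i = (y_(i+1) − y_i)/h_i = -2/3, -3/2, 11/2:
  3·M_0 + 10·M_1 + 2·M_2 = 6(Δ_1 - Δ_0) = -5
  2·M_1 + 8·M_2 + 2·M_3 = 6(Δ_2 - Δ_1) = 42
Natural end conditions: M_0 = M_3 = 0.
Hence M_0 = 0, M_1 = -31/19, M_2 = 215/38, M_3 = 0.
On [1, 4], p(x) = 1 + 17/114·(x - 1) + 0·(x - 1)² - 31/342·(x - 1)³.
With (x - 1) = 2: p(3) = 98/171.

0.5731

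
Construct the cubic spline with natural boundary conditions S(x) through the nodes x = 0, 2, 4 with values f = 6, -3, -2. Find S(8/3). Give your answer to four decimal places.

-3.5926

Let M_i = S''(x_i). Step sizes h_i = 2, 2; slopes of the chords Δ_i = (y_(i+1) - y_i)/h_i = -9/2, 1/2.
  2·M_0 + 8·M_1 + 2·M_2 = 6(Δ_1 - Δ_0) = 30
Natural end conditions: M_0 = M_2 = 0.
Hence M_0 = 0, M_1 = 15/4, M_2 = 0.
On [2, 4], S(x) = -3 - 2·(x - 2) + 15/8·(x - 2)² - 5/16·(x - 2)³.
With (x - 2) = 2/3: S(8/3) = -97/27.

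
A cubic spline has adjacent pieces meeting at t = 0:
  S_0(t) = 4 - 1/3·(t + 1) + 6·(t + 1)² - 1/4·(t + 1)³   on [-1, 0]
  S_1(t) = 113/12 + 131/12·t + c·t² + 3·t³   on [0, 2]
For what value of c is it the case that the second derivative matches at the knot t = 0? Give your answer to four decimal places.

5.2500

S_0''(t) = 12 - 3/2·(t + 1), so S_0''(0) = 21/2. On the right, S_1''(0) = 2c, so c = 21/4.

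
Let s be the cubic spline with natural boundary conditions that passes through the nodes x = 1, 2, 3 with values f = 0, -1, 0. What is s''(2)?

3

Write M_i for s''(x_i). With h_i = 1, 1 and divided differences Δ_i = -1, 1, the continuity of s' gives the tridiagonal system
  1·M_0 + 4·M_1 + 1·M_2 = 6(Δ_1 - Δ_0) = 12
Natural end conditions: M_0 = M_2 = 0.
Hence M_0 = 0, M_1 = 3, M_2 = 0.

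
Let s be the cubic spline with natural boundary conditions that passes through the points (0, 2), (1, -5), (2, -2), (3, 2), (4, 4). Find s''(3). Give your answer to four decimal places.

Put m_i = s'' at the i-th knot. Here h = (1, 1, 1, 1) and Δ = (-7, 3, 4, 2), so the interior equations h_(i-1)·m_(i-1) + 2(h_(i-1)+h_i)·m_i + h_i·m_(i+1) = 6(Δ_i − Δ_(i-1)) read
  1·m_0 + 4·m_1 + 1·m_2 = 6(Δ_1 - Δ_0) = 60
  1·m_1 + 4·m_2 + 1·m_3 = 6(Δ_2 - Δ_1) = 6
  1·m_2 + 4·m_3 + 1·m_4 = 6(Δ_3 - Δ_2) = -12
Natural end conditions: m_0 = m_4 = 0.
Solving: m_0 = 0, m_1 = 108/7, m_2 = -12/7, m_3 = -18/7, m_4 = 0.

-2.5714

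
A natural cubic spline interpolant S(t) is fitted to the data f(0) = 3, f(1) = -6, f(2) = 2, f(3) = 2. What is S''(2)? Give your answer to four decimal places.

-19.6000

Put M_i = S'' at the i-th knot. Here h = (1, 1, 1) and Δ = (-9, 8, 0), so the interior equations h_(i-1)·M_(i-1) + 2(h_(i-1)+h_i)·M_i + h_i·M_(i+1) = 6(Δ_i − Δ_(i-1)) read
  1·M_0 + 4·M_1 + 1·M_2 = 6(Δ_1 - Δ_0) = 102
  1·M_1 + 4·M_2 + 1·M_3 = 6(Δ_2 - Δ_1) = -48
Natural end conditions: M_0 = M_3 = 0.
Solving: M_0 = 0, M_1 = 152/5, M_2 = -98/5, M_3 = 0.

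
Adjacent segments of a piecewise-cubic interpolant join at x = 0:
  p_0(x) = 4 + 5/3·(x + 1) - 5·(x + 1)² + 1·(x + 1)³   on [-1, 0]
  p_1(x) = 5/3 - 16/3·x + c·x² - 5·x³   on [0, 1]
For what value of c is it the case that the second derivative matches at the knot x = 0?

p_0''(x) = -10 + 6·(x + 1), so p_0''(0) = -4. On the right, p_1''(0) = 2c, so c = -2.

-2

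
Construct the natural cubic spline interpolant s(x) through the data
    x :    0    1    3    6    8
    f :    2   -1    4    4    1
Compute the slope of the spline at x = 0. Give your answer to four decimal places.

Let M_i = s''(x_i). Step sizes h_i = 1, 2, 3, 2; slopes of the chords Δ_i = (y_(i+1) - y_i)/h_i = -3, 5/2, 0, -3/2.
  1·M_0 + 6·M_1 + 2·M_2 = 6(Δ_1 - Δ_0) = 33
  2·M_1 + 10·M_2 + 3·M_3 = 6(Δ_2 - Δ_1) = -15
  3·M_2 + 10·M_3 + 2·M_4 = 6(Δ_3 - Δ_2) = -9
Natural end conditions: M_0 = M_4 = 0.
Solving: M_0 = 0, M_1 = 3249/506, M_2 = -699/253, M_3 = -18/253, M_4 = 0.
On [0, 1], s'(x) = b_0 + 2c_0·x + 3d_0·x² with b_0 = Δ_0 - h_0(2M_0 + M_1)/6 = -4119/1012, c_0 = M_0/2 = 0, d_0 = (M_1 - M_0)/(6h_0) = 1083/1012. So s'(0) = -4119/1012.

-4.0702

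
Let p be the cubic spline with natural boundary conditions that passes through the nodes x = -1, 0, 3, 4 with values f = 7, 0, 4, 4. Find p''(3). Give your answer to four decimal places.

-3.8909

Let M_i = p''(x_i). Step sizes h_i = 1, 3, 1; slopes of the chords Δ_i = (y_(i+1) - y_i)/h_i = -7, 4/3, 0.
  1·M_0 + 8·M_1 + 3·M_2 = 6(Δ_1 - Δ_0) = 50
  3·M_1 + 8·M_2 + 1·M_3 = 6(Δ_2 - Δ_1) = -8
Natural end conditions: M_0 = M_3 = 0.
Forward elimination and back-substitution give M_0 = 0, M_1 = 424/55, M_2 = -214/55, M_3 = 0.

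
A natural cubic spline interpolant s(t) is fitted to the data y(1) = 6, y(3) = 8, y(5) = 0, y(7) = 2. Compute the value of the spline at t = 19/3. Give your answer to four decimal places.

Put M_i = s'' at the i-th knot. Here h = (2, 2, 2) and Δ = (1, -4, 1), so the interior equations h_(i-1)·M_(i-1) + 2(h_(i-1)+h_i)·M_i + h_i·M_(i+1) = 6(Δ_i − Δ_(i-1)) read
  2·M_0 + 8·M_1 + 2·M_2 = 6(Δ_1 - Δ_0) = -30
  2·M_1 + 8·M_2 + 2·M_3 = 6(Δ_2 - Δ_1) = 30
Natural end conditions: M_0 = M_3 = 0.
Forward elimination and back-substitution give M_0 = 0, M_1 = -5, M_2 = 5, M_3 = 0.
On [5, 7], s(t) = 0 - 7/3·(t - 5) + 5/2·(t - 5)² - 5/12·(t - 5)³.
With (t - 5) = 4/3: s(19/3) = 28/81.

0.3457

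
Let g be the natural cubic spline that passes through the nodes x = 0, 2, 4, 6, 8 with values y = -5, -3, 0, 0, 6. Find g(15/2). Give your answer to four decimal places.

4.0689

Put m_i = g'' at the i-th knot. Here h = (2, 2, 2, 2) and Δ = (1, 3/2, 0, 3), so the interior equations h_(i-1)·m_(i-1) + 2(h_(i-1)+h_i)·m_i + h_i·m_(i+1) = 6(Δ_i − Δ_(i-1)) read
  2·m_0 + 8·m_1 + 2·m_2 = 6(Δ_1 - Δ_0) = 3
  2·m_1 + 8·m_2 + 2·m_3 = 6(Δ_2 - Δ_1) = -9
  2·m_2 + 8·m_3 + 2·m_4 = 6(Δ_3 - Δ_2) = 18
Natural end conditions: m_0 = m_4 = 0.
Hence m_0 = 0, m_1 = 99/112, m_2 = -57/28, m_3 = 309/112, m_4 = 0.
On [6, 8], g(x) = 0 + 65/56·(x - 6) + 309/224·(x - 6)² - 103/448·(x - 6)³.
With (x - 6) = 3/2: g(15/2) = 14583/3584.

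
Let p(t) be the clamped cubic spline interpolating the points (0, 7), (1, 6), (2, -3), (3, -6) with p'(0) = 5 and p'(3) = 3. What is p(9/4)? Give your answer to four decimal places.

Put M_i = p'' at the i-th knot. Here h = (1, 1, 1) and Δ = (-1, -9, -3), so the interior equations h_(i-1)·M_(i-1) + 2(h_(i-1)+h_i)·M_i + h_i·M_(i+1) = 6(Δ_i − Δ_(i-1)) read
  1·M_0 + 4·M_1 + 1·M_2 = 6(Δ_1 - Δ_0) = -48
  1·M_1 + 4·M_2 + 1·M_3 = 6(Δ_2 - Δ_1) = 36
Clamped end conditions give two more equations: 2h_0·M_0 + h_0·M_1 = 6(Δ_0 - p'(0)) = -36 and h_2·M_2 + 2h_2·M_3 = 6(p'(3) - Δ_2) = 36.
Solving: M_0 = -188/15, M_1 = -164/15, M_2 = 124/15, M_3 = 208/15.
On [2, 3], p(t) = -3 - 121/15·(t - 2) + 62/15·(t - 2)² + 14/15·(t - 2)³.
With (t - 2) = 1/4: p(9/4) = -759/160.

-4.7438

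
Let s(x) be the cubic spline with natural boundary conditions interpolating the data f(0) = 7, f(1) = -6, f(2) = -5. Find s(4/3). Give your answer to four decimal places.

Put M_i = s'' at the i-th knot. Here h = (1, 1) and Δ = (-13, 1), so the interior equations h_(i-1)·M_(i-1) + 2(h_(i-1)+h_i)·M_i + h_i·M_(i+1) = 6(Δ_i − Δ_(i-1)) read
  1·M_0 + 4·M_1 + 1·M_2 = 6(Δ_1 - Δ_0) = 84
Natural end conditions: M_0 = M_2 = 0.
Forward elimination and back-substitution give M_0 = 0, M_1 = 21, M_2 = 0.
On [1, 2], s(x) = -6 - 6·(x - 1) + 21/2·(x - 1)² - 7/2·(x - 1)³.
With (x - 1) = 1/3: s(4/3) = -188/27.

-6.9630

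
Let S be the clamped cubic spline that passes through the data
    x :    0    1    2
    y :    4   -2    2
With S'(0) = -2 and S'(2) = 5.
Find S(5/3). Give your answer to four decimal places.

0.0556

Put M_i = S'' at the i-th knot. Here h = (1, 1) and Δ = (-6, 4), so the interior equations h_(i-1)·M_(i-1) + 2(h_(i-1)+h_i)·M_i + h_i·M_(i+1) = 6(Δ_i − Δ_(i-1)) read
  1·M_0 + 4·M_1 + 1·M_2 = 6(Δ_1 - Δ_0) = 60
Clamped end conditions give two more equations: 2h_0·M_0 + h_0·M_1 = 6(Δ_0 - S'(0)) = -24 and h_1·M_1 + 2h_1·M_2 = 6(S'(2) - Δ_1) = 6.
Hence M_0 = -47/2, M_1 = 23, M_2 = -17/2.
On [1, 2], S(x) = -2 - 9/4·(x - 1) + 23/2·(x - 1)² - 21/4·(x - 1)³.
With (x - 1) = 2/3: S(5/3) = 1/18.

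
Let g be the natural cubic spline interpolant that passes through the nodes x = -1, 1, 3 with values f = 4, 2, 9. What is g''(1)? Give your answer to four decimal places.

3.3750

Let M_i = g''(x_i). Step sizes h_i = 2, 2; slopes of the chords Δ_i = (y_(i+1) - y_i)/h_i = -1, 7/2.
  2·M_0 + 8·M_1 + 2·M_2 = 6(Δ_1 - Δ_0) = 27
Natural end conditions: M_0 = M_2 = 0.
Solving the tridiagonal system: M_0 = 0, M_1 = 27/8, M_2 = 0.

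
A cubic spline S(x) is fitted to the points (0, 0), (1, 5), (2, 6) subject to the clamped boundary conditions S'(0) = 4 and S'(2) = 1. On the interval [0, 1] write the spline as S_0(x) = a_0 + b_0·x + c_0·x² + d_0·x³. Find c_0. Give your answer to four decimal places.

With σ_i denoting the second derivative at x_i, h_i = 1, 1, and Δ_i = (y_(i+1) − y_i)/h_i = 5, 1:
  1·σ_0 + 4·σ_1 + 1·σ_2 = 6(Δ_1 - Δ_0) = -24
Clamped end conditions give two more equations: 2h_0·σ_0 + h_0·σ_1 = 6(Δ_0 - S'(0)) = 6 and h_1·σ_1 + 2h_1·σ_2 = 6(S'(2) - Δ_1) = 0.
Solving the tridiagonal system: σ_0 = 15/2, σ_1 = -9, σ_2 = 9/2.
On [0, 1], with S_0(x) = a_0 + b_0·x + c_0·x² + d_0·x³: c_0 = σ_0/2 = 15/4, d_0 = (σ_1 - σ_0)/(6h_0) = -11/4, b_0 = Δ_0 - h_0(2σ_0 + σ_1)/6 = 4.

3.7500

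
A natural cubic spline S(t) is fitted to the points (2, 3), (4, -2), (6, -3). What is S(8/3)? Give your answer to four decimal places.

Let σ_i = S''(x_i). Step sizes h_i = 2, 2; slopes of the chords Δ_i = (y_(i+1) - y_i)/h_i = -5/2, -1/2.
  2·σ_0 + 8·σ_1 + 2·σ_2 = 6(Δ_1 - Δ_0) = 12
Natural end conditions: σ_0 = σ_2 = 0.
Solving: σ_0 = 0, σ_1 = 3/2, σ_2 = 0.
On [2, 4], S(t) = 3 - 3·(t - 2) + 0·(t - 2)² + 1/8·(t - 2)³.
With (t - 2) = 2/3: S(8/3) = 28/27.

1.0370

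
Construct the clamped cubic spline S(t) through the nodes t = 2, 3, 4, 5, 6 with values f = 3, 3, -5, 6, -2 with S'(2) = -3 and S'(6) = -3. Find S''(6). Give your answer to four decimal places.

40.3929

Let M_i = S''(x_i). Step sizes h_i = 1, 1, 1, 1; slopes of the chords Δ_i = (y_(i+1) - y_i)/h_i = 0, -8, 11, -8.
  1·M_0 + 4·M_1 + 1·M_2 = 6(Δ_1 - Δ_0) = -48
  1·M_1 + 4·M_2 + 1·M_3 = 6(Δ_2 - Δ_1) = 114
  1·M_2 + 4·M_3 + 1·M_4 = 6(Δ_3 - Δ_2) = -114
Clamped end conditions give two more equations: 2h_0·M_0 + h_0·M_1 = 6(Δ_0 - S'(2)) = 18 and h_3·M_3 + 2h_3·M_4 = 6(S'(6) - Δ_3) = 30.
Solving: M_0 = 675/28, M_1 = -423/14, M_2 = 195/4, M_3 = -711/14, M_4 = 1131/28.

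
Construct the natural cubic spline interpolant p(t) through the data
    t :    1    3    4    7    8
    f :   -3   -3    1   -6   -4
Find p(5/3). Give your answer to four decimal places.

Let M_i = p''(x_i). Step sizes h_i = 2, 1, 3, 1; slopes of the chords Δ_i = (y_(i+1) - y_i)/h_i = 0, 4, -7/3, 2.
  2·M_0 + 6·M_1 + 1·M_2 = 6(Δ_1 - Δ_0) = 24
  1·M_1 + 8·M_2 + 3·M_3 = 6(Δ_2 - Δ_1) = -38
  3·M_2 + 8·M_3 + 1·M_4 = 6(Δ_3 - Δ_2) = 26
Natural end conditions: M_0 = M_4 = 0.
Forward elimination and back-substitution give M_0 = 0, M_1 = 37/7, M_2 = -54/7, M_3 = 43/7, M_4 = 0.
On [1, 3], p(t) = -3 - 37/21·(t - 1) + 0·(t - 1)² + 37/84·(t - 1)³.
With (t - 1) = 2/3: p(5/3) = -2293/567.

-4.0441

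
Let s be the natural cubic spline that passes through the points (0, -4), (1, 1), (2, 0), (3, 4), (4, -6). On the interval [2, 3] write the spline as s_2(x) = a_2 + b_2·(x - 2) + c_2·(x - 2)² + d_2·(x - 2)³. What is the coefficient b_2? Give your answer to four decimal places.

2.5000

Write m_i for s''(x_i). With h_i = 1, 1, 1, 1 and divided differences Δ_i = 5, -1, 4, -10, the continuity of s' gives the tridiagonal system
  1·m_0 + 4·m_1 + 1·m_2 = 6(Δ_1 - Δ_0) = -36
  1·m_1 + 4·m_2 + 1·m_3 = 6(Δ_2 - Δ_1) = 30
  1·m_2 + 4·m_3 + 1·m_4 = 6(Δ_3 - Δ_2) = -84
Natural end conditions: m_0 = m_4 = 0.
Solving: m_0 = 0, m_1 = -93/7, m_2 = 120/7, m_3 = -177/7, m_4 = 0.
On [2, 3], with s_2(x) = a_2 + b_2·(x - 2) + c_2·(x - 2)² + d_2·(x - 2)³: c_2 = m_2/2 = 60/7, d_2 = (m_3 - m_2)/(6h_2) = -99/14, b_2 = Δ_2 - h_2(2m_2 + m_3)/6 = 5/2.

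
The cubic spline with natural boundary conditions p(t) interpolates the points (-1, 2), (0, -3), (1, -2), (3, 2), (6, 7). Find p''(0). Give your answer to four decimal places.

Put m_i = p'' at the i-th knot. Here h = (1, 1, 2, 3) and Δ = (-5, 1, 2, 5/3), so the interior equations h_(i-1)·m_(i-1) + 2(h_(i-1)+h_i)·m_i + h_i·m_(i+1) = 6(Δ_i − Δ_(i-1)) read
  1·m_0 + 4·m_1 + 1·m_2 = 6(Δ_1 - Δ_0) = 36
  1·m_1 + 6·m_2 + 2·m_3 = 6(Δ_2 - Δ_1) = 6
  2·m_2 + 10·m_3 + 3·m_4 = 6(Δ_3 - Δ_2) = -2
Natural end conditions: m_0 = m_4 = 0.
Solving: m_0 = 0, m_1 = 976/107, m_2 = -52/107, m_3 = -11/107, m_4 = 0.

9.1215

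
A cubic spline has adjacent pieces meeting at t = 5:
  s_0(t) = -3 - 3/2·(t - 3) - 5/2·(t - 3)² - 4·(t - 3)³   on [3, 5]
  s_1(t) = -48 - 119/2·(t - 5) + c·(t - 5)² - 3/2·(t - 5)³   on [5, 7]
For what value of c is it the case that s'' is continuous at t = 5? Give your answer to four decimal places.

-26.5000

s_0''(t) = -5 - 24·(t - 3), so s_0''(5) = -53. On the right, s_1''(5) = 2c, so c = -53/2.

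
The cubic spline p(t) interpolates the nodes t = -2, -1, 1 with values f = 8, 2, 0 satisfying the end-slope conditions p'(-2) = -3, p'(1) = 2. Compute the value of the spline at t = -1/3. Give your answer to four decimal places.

-0.5432

Let m_i = p''(x_i). Step sizes h_i = 1, 2; slopes of the chords Δ_i = (y_(i+1) - y_i)/h_i = -6, -1.
  1·m_0 + 6·m_1 + 2·m_2 = 6(Δ_1 - Δ_0) = 30
Clamped end conditions give two more equations: 2h_0·m_0 + h_0·m_1 = 6(Δ_0 - p'(-2)) = -18 and h_1·m_1 + 2h_1·m_2 = 6(p'(1) - Δ_1) = 18.
Forward elimination and back-substitution give m_0 = -37/3, m_1 = 20/3, m_2 = 7/6.
On [-1, 1], p(t) = 2 - 35/6·(t + 1) + 10/3·(t + 1)² - 11/24·(t + 1)³.
With (t + 1) = 2/3: p(-1/3) = -44/81.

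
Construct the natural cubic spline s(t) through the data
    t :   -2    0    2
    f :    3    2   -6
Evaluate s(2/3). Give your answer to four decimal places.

Let M_i = s''(x_i). Step sizes h_i = 2, 2; slopes of the chords Δ_i = (y_(i+1) - y_i)/h_i = -1/2, -4.
  2·M_0 + 8·M_1 + 2·M_2 = 6(Δ_1 - Δ_0) = -21
Natural end conditions: M_0 = M_2 = 0.
Solving the tridiagonal system: M_0 = 0, M_1 = -21/8, M_2 = 0.
On [0, 2], s(t) = 2 - 9/4·t - 21/16·t² + 7/32·t³.
With t = 2/3: s(2/3) = -1/54.

-0.0185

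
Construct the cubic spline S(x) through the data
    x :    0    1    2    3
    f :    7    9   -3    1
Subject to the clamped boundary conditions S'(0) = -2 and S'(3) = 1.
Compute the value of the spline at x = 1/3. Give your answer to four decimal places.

Write σ_i for S''(x_i). With h_i = 1, 1, 1 and divided differences Δ_i = 2, -12, 4, the continuity of S' gives the tridiagonal system
  1·σ_0 + 4·σ_1 + 1·σ_2 = 6(Δ_1 - Δ_0) = -84
  1·σ_1 + 4·σ_2 + 1·σ_3 = 6(Δ_2 - Δ_1) = 96
Clamped end conditions give two more equations: 2h_0·σ_0 + h_0·σ_1 = 6(Δ_0 - S'(0)) = 24 and h_2·σ_2 + 2h_2·σ_3 = 6(S'(3) - Δ_2) = -18.
Forward elimination and back-substitution give σ_0 = 158/5, σ_1 = -196/5, σ_2 = 206/5, σ_3 = -148/5.
On [0, 1], S(x) = 7 - 2·x + 79/5·x² - 59/5·x³.
With x = 1/3: S(1/3) = 1033/135.

7.6519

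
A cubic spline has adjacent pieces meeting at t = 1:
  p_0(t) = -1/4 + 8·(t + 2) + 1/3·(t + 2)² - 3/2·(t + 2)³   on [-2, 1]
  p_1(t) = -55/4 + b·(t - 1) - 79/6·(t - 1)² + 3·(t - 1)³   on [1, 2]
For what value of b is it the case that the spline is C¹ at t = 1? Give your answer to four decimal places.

-30.5000

p_0'(t) = 8 + 2/3·(t + 2) - 9/2·(t + 2)², so p_0'(1) = -61/2. On the right, p_1'(1) = b, so b = -61/2.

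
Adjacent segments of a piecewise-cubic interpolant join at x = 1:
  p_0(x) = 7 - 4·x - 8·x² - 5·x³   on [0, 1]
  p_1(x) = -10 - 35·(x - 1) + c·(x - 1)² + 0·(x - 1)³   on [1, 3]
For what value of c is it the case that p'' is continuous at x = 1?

p_0''(x) = -16 - 30·x, so p_0''(1) = -46. On the right, p_1''(1) = 2c, so c = -23.

-23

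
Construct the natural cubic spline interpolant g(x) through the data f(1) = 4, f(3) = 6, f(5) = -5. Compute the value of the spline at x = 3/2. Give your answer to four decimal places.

5.2617

With m_i denoting the second derivative at x_i, h_i = 2, 2, and Δ_i = (y_(i+1) − y_i)/h_i = 1, -11/2:
  2·m_0 + 8·m_1 + 2·m_2 = 6(Δ_1 - Δ_0) = -39
Natural end conditions: m_0 = m_2 = 0.
Hence m_0 = 0, m_1 = -39/8, m_2 = 0.
On [1, 3], g(x) = 4 + 21/8·(x - 1) + 0·(x - 1)² - 13/32·(x - 1)³.
With (x - 1) = 1/2: g(3/2) = 1347/256.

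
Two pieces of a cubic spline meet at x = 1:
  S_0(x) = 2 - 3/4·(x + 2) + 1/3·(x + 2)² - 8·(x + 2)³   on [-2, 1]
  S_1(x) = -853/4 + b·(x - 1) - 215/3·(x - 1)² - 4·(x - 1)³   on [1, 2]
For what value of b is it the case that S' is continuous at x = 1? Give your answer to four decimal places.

-214.7500

S_0'(x) = -3/4 + 2/3·(x + 2) - 24·(x + 2)², so S_0'(1) = -859/4. On the right, S_1'(1) = b, so b = -859/4.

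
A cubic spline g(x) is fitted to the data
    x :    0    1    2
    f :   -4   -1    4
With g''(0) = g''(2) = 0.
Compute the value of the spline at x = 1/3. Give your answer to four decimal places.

Let M_i = g''(x_i). Step sizes h_i = 1, 1; slopes of the chords Δ_i = (y_(i+1) - y_i)/h_i = 3, 5.
  1·M_0 + 4·M_1 + 1·M_2 = 6(Δ_1 - Δ_0) = 12
Natural end conditions: M_0 = M_2 = 0.
Solving the tridiagonal system: M_0 = 0, M_1 = 3, M_2 = 0.
On [0, 1], g(x) = -4 + 5/2·x + 0·x² + 1/2·x³.
With x = 1/3: g(1/3) = -85/27.

-3.1481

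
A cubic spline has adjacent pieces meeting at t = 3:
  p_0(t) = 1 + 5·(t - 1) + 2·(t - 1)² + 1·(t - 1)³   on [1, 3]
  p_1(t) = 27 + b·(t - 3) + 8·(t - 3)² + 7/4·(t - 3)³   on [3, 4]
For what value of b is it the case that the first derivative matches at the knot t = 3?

25

p_0'(t) = 5 + 4·(t - 1) + 3·(t - 1)², so p_0'(3) = 25. On the right, p_1'(3) = b, so b = 25.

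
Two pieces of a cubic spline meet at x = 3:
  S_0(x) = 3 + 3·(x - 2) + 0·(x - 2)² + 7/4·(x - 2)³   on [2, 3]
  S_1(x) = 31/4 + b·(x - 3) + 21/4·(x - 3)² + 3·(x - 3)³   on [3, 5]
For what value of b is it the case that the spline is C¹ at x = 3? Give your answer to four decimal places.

8.2500

S_0'(x) = 3 + 0·(x - 2) + 21/4·(x - 2)², so S_0'(3) = 33/4. On the right, S_1'(3) = b, so b = 33/4.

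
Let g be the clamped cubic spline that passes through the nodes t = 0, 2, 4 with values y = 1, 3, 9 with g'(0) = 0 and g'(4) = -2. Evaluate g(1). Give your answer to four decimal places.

Put m_i = g'' at the i-th knot. Here h = (2, 2) and Δ = (1, 3), so the interior equations h_(i-1)·m_(i-1) + 2(h_(i-1)+h_i)·m_i + h_i·m_(i+1) = 6(Δ_i − Δ_(i-1)) read
  2·m_0 + 8·m_1 + 2·m_2 = 6(Δ_1 - Δ_0) = 12
Clamped end conditions give two more equations: 2h_0·m_0 + h_0·m_1 = 6(Δ_0 - g'(0)) = 6 and h_1·m_1 + 2h_1·m_2 = 6(g'(4) - Δ_1) = -30.
Solving: m_0 = -1/2, m_1 = 4, m_2 = -19/2.
On [0, 2], g(t) = 1 + 0·t - 1/4·t² + 3/8·t³.
With t = 1: g(1) = 9/8.

1.1250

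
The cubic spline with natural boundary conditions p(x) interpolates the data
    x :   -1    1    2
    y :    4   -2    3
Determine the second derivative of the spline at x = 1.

With m_i denoting the second derivative at x_i, h_i = 2, 1, and Δ_i = (y_(i+1) − y_i)/h_i = -3, 5:
  2·m_0 + 6·m_1 + 1·m_2 = 6(Δ_1 - Δ_0) = 48
Natural end conditions: m_0 = m_2 = 0.
Solving: m_0 = 0, m_1 = 8, m_2 = 0.

8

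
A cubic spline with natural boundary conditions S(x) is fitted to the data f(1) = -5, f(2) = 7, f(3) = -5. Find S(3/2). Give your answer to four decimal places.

3.2500

With σ_i denoting the second derivative at x_i, h_i = 1, 1, and Δ_i = (y_(i+1) − y_i)/h_i = 12, -12:
  1·σ_0 + 4·σ_1 + 1·σ_2 = 6(Δ_1 - Δ_0) = -144
Natural end conditions: σ_0 = σ_2 = 0.
Solving: σ_0 = 0, σ_1 = -36, σ_2 = 0.
On [1, 2], S(x) = -5 + 18·(x - 1) + 0·(x - 1)² - 6·(x - 1)³.
With (x - 1) = 1/2: S(3/2) = 13/4.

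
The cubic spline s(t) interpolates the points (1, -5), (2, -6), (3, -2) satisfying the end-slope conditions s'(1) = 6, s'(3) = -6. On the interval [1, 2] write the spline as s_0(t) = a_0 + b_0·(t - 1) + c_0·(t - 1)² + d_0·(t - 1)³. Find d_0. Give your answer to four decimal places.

Put M_i = s'' at the i-th knot. Here h = (1, 1) and Δ = (-1, 4), so the interior equations h_(i-1)·M_(i-1) + 2(h_(i-1)+h_i)·M_i + h_i·M_(i+1) = 6(Δ_i − Δ_(i-1)) read
  1·M_0 + 4·M_1 + 1·M_2 = 6(Δ_1 - Δ_0) = 30
Clamped end conditions give two more equations: 2h_0·M_0 + h_0·M_1 = 6(Δ_0 - s'(1)) = -42 and h_1·M_1 + 2h_1·M_2 = 6(s'(3) - Δ_1) = -60.
Solving the tridiagonal system: M_0 = -69/2, M_1 = 27, M_2 = -87/2.
On [1, 2], with s_0(t) = a_0 + b_0·(t - 1) + c_0·(t - 1)² + d_0·(t - 1)³: c_0 = M_0/2 = -69/4, d_0 = (M_1 - M_0)/(6h_0) = 41/4, b_0 = Δ_0 - h_0(2M_0 + M_1)/6 = 6.

10.2500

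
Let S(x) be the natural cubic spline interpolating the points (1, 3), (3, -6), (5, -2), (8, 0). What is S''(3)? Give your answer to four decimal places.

5.3421

Put σ_i = S'' at the i-th knot. Here h = (2, 2, 3) and Δ = (-9/2, 2, 2/3), so the interior equations h_(i-1)·σ_(i-1) + 2(h_(i-1)+h_i)·σ_i + h_i·σ_(i+1) = 6(Δ_i − Δ_(i-1)) read
  2·σ_0 + 8·σ_1 + 2·σ_2 = 6(Δ_1 - Δ_0) = 39
  2·σ_1 + 10·σ_2 + 3·σ_3 = 6(Δ_2 - Δ_1) = -8
Natural end conditions: σ_0 = σ_3 = 0.
Hence σ_0 = 0, σ_1 = 203/38, σ_2 = -71/38, σ_3 = 0.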